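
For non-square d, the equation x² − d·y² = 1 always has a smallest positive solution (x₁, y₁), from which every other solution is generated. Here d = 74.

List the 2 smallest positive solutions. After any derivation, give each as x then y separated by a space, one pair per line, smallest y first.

[8; 1,1,1,1,16] for √74; ℓ=5 ⇒ convergent index 9
k=0  a_k=8  p_k/q_k = 8/1
k=1  a_k=1  p_k/q_k = 9/1
k=2  a_k=1  p_k/q_k = 17/2
k=3  a_k=1  p_k/q_k = 26/3
…
k=7  a_k=1  p_k/q_k = 1471/171
k=8  a_k=1  p_k/q_k = 2228/259
k=9  a_k=1  p_k/q_k = 3699/430
→ (3699, 430).  Check: 3699²=13682601, 74·430²=13682600, difference 1.
(x_2, y_2) = (3699·3699 + 74·430·430, 3699·430 + 430·3699) = (27365201, 3181140)

3699 430
27365201 3181140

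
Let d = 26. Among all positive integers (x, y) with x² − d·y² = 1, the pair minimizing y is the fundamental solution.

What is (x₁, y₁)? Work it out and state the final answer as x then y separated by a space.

[5; 10] for √26; ℓ=1 ⇒ convergent index 1
step 0: (5, 1)  from 5·(1,0) + (0,1)
step 1: (51, 10)  from 10·(5,1) + (1,0)
→ (51, 10).  Check: 51²=2601, 26·10²=2600, difference 1.

51 10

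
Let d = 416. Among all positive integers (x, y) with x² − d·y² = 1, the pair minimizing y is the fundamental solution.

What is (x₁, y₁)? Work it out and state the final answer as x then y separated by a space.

5201 255

√416 → a₀=20, period (2,1,1,9,1,1,2,40); ℓ=8 even so k=7
k=0  a_k=20  p_k/q_k = 20/1
k=1  a_k=2  p_k/q_k = 41/2
k=2  a_k=1  p_k/q_k = 61/3
…
k=4  a_k=9  p_k/q_k = 979/48
k=5  a_k=1  p_k/q_k = 1081/53
k=6  a_k=1  p_k/q_k = 2060/101
k=7  a_k=2  p_k/q_k = 5201/255
→ (5201, 255).  Check: 5201²=27050401, 416·255²=27050400, difference 1.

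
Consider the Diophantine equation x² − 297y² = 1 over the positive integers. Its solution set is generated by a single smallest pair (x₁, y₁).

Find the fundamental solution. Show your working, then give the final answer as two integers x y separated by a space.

√297 = [17; 4,3,1,1,2,1,1,3,4,34, …], period ℓ=10 (even) → k=9
i=0: a=17 ⇒ p=17, q=1
…
i=3: a=1 ⇒ p=293, q=17
i=4: a=1 ⇒ p=517, q=30
…
i=7: a=1 ⇒ p=3171, q=184
i=8: a=3 ⇒ p=11357, q=659
i=9: a=4 ⇒ p=48599, q=2820
→ (48599, 2820).  Check: 48599²=2361862801, 297·2820²=2361862800, difference 1.

48599 2820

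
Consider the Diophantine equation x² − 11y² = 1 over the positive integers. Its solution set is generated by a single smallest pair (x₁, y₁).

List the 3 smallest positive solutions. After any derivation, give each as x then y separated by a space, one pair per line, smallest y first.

10 3
199 60
3970 1197

d=11: √d = [3; 3,6] (ℓ=2, even), read p_1/q_1
step 0: (3, 1)  from 3·(1,0) + (0,1)
step 1: (10, 3)  from 3·(3,1) + (1,0)
fundamental: x₁=10, y₁=3  (since 100 − 11·9 = 1)
(10+3√11)^2 = 199 + 60√11
(10+3√11)^3 = 3970 + 1197√11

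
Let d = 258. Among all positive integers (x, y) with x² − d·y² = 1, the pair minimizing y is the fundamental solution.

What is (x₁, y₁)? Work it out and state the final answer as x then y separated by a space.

[16; 16,32] for √258; ℓ=2 ⇒ convergent index 1
a_0=16:  p_0=16·1+0=16,  q_0=16·0+1=1
a_1=16:  p_1=16·16+1=257,  q_1=16·1+0=16
(x₁, y₁) = (257, 16);  257² − 258·16² = 1 ✓

257 16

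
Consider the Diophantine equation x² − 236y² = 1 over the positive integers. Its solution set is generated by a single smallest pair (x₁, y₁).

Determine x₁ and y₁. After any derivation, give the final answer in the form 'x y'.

d=236: √d = [15; 2,1,3,5,1,6,1,5,3,1,2,30] (ℓ=12, even), read p_11/q_11
a_0=15:  p_0=15·1+0=15,  q_0=15·0+1=1
a_1=2:  p_1=2·15+1=31,  q_1=2·1+0=2
…
a_3=3:  p_3=3·46+31=169,  q_3=3·3+2=11
a_4=5:  p_4=5·169+46=891,  q_4=5·11+3=58
…
a_6=6:  p_6=6·1060+891=7251,  q_6=6·69+58=472
a_7=1:  p_7=1·7251+1060=8311,  q_7=1·472+69=541
a_8=5:  p_8=5·8311+7251=48806,  q_8=5·541+472=3177
a_9=3:  p_9=3·48806+8311=154729,  q_9=3·3177+541=10072
a_10=1:  p_10=1·154729+48806=203535,  q_10=1·10072+3177=13249
a_11=2:  p_11=2·203535+154729=561799,  q_11=2·13249+10072=36570
fundamental: x₁=561799, y₁=36570  (since 315618116401 − 236·1337364900 = 1)

561799 36570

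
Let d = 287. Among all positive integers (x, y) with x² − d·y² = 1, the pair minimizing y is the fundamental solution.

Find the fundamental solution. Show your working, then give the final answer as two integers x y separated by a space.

√287 = [16; 1,15,1,32, …], period ℓ=4 (even) → k=3
i=0: a=16 ⇒ p=16, q=1
i=1: a=1 ⇒ p=17, q=1
i=2: a=15 ⇒ p=271, q=16
i=3: a=1 ⇒ p=288, q=17
fundamental: x₁=288, y₁=17  (since 82944 − 287·289 = 1)

288 17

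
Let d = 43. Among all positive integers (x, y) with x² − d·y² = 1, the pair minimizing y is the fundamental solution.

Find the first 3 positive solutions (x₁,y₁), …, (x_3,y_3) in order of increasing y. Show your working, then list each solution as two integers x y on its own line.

3482 531
24248647 3697884
168867574226 25752063645

√43 = [6; 1,1,3,1,5,1,3,1,1,12, …], period ℓ=10 (even) → k=9
a_0=6:  p_0=6·1+0=6,  q_0=6·0+1=1
…
a_4=1:  p_4=1·46+13=59,  q_4=1·7+2=9
a_5=5:  p_5=5·59+46=341,  q_5=5·9+7=52
a_6=1:  p_6=1·341+59=400,  q_6=1·52+9=61
…
a_8=1:  p_8=1·1541+400=1941,  q_8=1·235+61=296
a_9=1:  p_9=1·1941+1541=3482,  q_9=1·296+235=531
(x₁, y₁) = (3482, 531);  3482² − 43·531² = 1 ✓
n=2: (3482,531)∘(3482,531) = (3482·3482+43·531·531, 3482·531+531·3482) = (24248647,3697884)
n=3: (24248647,3697884)∘(3482,531) = (3482·24248647+43·531·3697884, 3482·3697884+531·24248647) = (168867574226,25752063645)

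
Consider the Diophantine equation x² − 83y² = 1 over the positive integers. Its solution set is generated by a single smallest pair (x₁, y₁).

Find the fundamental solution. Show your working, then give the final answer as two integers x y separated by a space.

d=83: √d = [9; 9,18] (ℓ=2, even), read p_1/q_1
i=0: a=9 ⇒ p=9, q=1
i=1: a=9 ⇒ p=82, q=9
fundamental: x₁=82, y₁=9  (since 6724 − 83·81 = 1)

82 9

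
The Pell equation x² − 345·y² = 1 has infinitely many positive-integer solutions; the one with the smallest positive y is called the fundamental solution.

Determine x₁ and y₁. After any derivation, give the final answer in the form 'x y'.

[18; 1,1,2,1,6,1,2,1,1,36] for √345; ℓ=10 ⇒ convergent index 9
step 0: (18, 1)  from 18·(1,0) + (0,1)
step 1: (19, 1)  from 1·(18,1) + (1,0)
step 2: (37, 2)  from 1·(19,1) + (18,1)
step 3: (93, 5)  from 2·(37,2) + (19,1)
step 4: (130, 7)  from 1·(93,5) + (37,2)
step 5: (873, 47)  from 6·(130,7) + (93,5)
step 6: (1003, 54)  from 1·(873,47) + (130,7)
…
step 8: (3882, 209)  from 1·(2879,155) + (1003,54)
step 9: (6761, 364)  from 1·(3882,209) + (2879,155)
(x₁, y₁) = (6761, 364);  6761² − 345·364² = 1 ✓

6761 364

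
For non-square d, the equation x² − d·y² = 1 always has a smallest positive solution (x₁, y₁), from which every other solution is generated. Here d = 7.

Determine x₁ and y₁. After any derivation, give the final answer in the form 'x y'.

8 3

[2; 1,1,1,4] for √7; ℓ=4 ⇒ convergent index 3
step 0: (2, 1)  from 2·(1,0) + (0,1)
step 1: (3, 1)  from 1·(2,1) + (1,0)
step 2: (5, 2)  from 1·(3,1) + (2,1)
step 3: (8, 3)  from 1·(5,2) + (3,1)
fundamental: x₁=8, y₁=3  (since 64 − 7·9 = 1)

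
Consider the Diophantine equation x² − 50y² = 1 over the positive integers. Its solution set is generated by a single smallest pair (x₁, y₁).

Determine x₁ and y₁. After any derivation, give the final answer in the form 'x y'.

[7; 14] for √50; ℓ=1 ⇒ convergent index 1
i=0: a=7 ⇒ p=7, q=1
i=1: a=14 ⇒ p=99, q=14
(x₁, y₁) = (99, 14);  99² − 50·14² = 1 ✓

99 14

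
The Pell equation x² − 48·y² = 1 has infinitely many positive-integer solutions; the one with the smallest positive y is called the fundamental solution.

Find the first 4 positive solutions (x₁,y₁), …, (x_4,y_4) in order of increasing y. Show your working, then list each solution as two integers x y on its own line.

7 1
97 14
1351 195
18817 2716

d=48: √d = [6; 1,12] (ℓ=2, even), read p_1/q_1
a_0=6:  p_0=6·1+0=6,  q_0=6·0+1=1
a_1=1:  p_1=1·6+1=7,  q_1=1·1+0=1
(x₁, y₁) = (7, 1);  7² − 48·1² = 1 ✓
k=2:  x_2 = 7·7+48·1·1 = 97,  y_2 = 7·1+1·7 = 14
k=3:  x_3 = 7·97+48·1·14 = 1351,  y_3 = 7·14+1·97 = 195
k=4:  x_4 = 7·1351+48·1·195 = 18817,  y_4 = 7·195+1·1351 = 2716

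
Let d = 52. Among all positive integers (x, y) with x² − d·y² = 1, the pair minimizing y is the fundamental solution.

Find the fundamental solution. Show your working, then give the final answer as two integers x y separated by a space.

√52 = [7; 4,1,2,1,4,14, …], period ℓ=6 (even) → k=5
i=0: a=7 ⇒ p=7, q=1
…
i=4: a=1 ⇒ p=137, q=19
i=5: a=4 ⇒ p=649, q=90
→ (649, 90).  Check: 649²=421201, 52·90²=421200, difference 1.

649 90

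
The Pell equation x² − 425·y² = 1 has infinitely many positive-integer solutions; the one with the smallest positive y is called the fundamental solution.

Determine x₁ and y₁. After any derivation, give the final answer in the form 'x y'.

143649 6968

[20; 1,1,1,1,1,1,40] for √425; ℓ=7 ⇒ convergent index 13
k=0  a_k=20  p_k/q_k = 20/1
…
k=6  a_k=1  p_k/q_k = 268/13
…
k=8  a_k=1  p_k/q_k = 11153/541
k=9  a_k=1  p_k/q_k = 22038/1069
k=10  a_k=1  p_k/q_k = 33191/1610
k=11  a_k=1  p_k/q_k = 55229/2679
k=12  a_k=1  p_k/q_k = 88420/4289
k=13  a_k=1  p_k/q_k = 143649/6968
→ (143649, 6968).  Check: 143649²=20635035201, 425·6968²=20635035200, difference 1.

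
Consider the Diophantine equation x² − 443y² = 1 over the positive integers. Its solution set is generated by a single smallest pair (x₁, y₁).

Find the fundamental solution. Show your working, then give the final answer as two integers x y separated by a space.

442 21

[21; 21,42] for √443; ℓ=2 ⇒ convergent index 1
step 0: (21, 1)  from 21·(1,0) + (0,1)
step 1: (442, 21)  from 21·(21,1) + (1,0)
fundamental: x₁=442, y₁=21  (since 195364 − 443·441 = 1)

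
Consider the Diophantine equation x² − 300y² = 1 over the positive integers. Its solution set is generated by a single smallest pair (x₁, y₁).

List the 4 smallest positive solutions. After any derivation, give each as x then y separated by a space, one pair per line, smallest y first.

d=300: √d = [17; 3,8,3,34] (ℓ=4, even), read p_3/q_3
i=0: a=17 ⇒ p=17, q=1
i=1: a=3 ⇒ p=52, q=3
i=2: a=8 ⇒ p=433, q=25
i=3: a=3 ⇒ p=1351, q=78
fundamental: x₁=1351, y₁=78  (since 1825201 − 300·6084 = 1)
(1351+78√300)^2 = 3650401 + 210756√300
(1351+78√300)^3 = 9863382151 + 569462634√300
(1351+78√300)^4 = 26650854921601 + 1538687826312√300

1351 78
3650401 210756
9863382151 569462634
26650854921601 1538687826312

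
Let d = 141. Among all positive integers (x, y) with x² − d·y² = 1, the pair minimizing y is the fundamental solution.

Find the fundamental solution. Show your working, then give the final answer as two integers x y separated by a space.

95 8

d=141: √d = [11; 1,6,1,22] (ℓ=4, even), read p_3/q_3
step 0: (11, 1)  from 11·(1,0) + (0,1)
step 1: (12, 1)  from 1·(11,1) + (1,0)
step 2: (83, 7)  from 6·(12,1) + (11,1)
step 3: (95, 8)  from 1·(83,7) + (12,1)
(x₁, y₁) = (95, 8);  95² − 141·8² = 1 ✓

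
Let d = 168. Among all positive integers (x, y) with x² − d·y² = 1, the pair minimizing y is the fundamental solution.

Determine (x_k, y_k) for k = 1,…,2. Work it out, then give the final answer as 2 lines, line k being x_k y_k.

13 1
337 26

d=168: √d = [12; 1,24] (ℓ=2, even), read p_1/q_1
k=0  a_k=12  p_k/q_k = 12/1
k=1  a_k=1  p_k/q_k = 13/1
→ (13, 1).  Check: 13²=169, 168·1²=168, difference 1.
n=2: (13,1)∘(13,1) = (13·13+168·1·1, 13·1+1·13) = (337,26)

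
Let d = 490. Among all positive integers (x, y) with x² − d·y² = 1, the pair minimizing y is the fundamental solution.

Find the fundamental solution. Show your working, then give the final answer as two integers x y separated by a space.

d=490: √d = [22; 7,2,1,4,4,4,1,2,7,44] (ℓ=10, even), read p_9/q_9
step 0: (22, 1)  from 22·(1,0) + (0,1)
step 1: (155, 7)  from 7·(22,1) + (1,0)
step 2: (332, 15)  from 2·(155,7) + (22,1)
step 3: (487, 22)  from 1·(332,15) + (155,7)
…
step 7: (50315, 2273)  from 1·(40708,1839) + (9607,434)
step 8: (141338, 6385)  from 2·(50315,2273) + (40708,1839)
step 9: (1039681, 46968)  from 7·(141338,6385) + (50315,2273)
(x₁, y₁) = (1039681, 46968);  1039681² − 490·46968² = 1 ✓

1039681 46968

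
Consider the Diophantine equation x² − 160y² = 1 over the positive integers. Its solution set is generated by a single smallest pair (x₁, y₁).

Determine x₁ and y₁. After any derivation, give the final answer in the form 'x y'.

[12; 1,1,1,5,1,1,1,24] for √160; ℓ=8 ⇒ convergent index 7
step 0: (12, 1)  from 12·(1,0) + (0,1)
step 1: (13, 1)  from 1·(12,1) + (1,0)
…
step 3: (38, 3)  from 1·(25,2) + (13,1)
step 4: (215, 17)  from 5·(38,3) + (25,2)
step 5: (253, 20)  from 1·(215,17) + (38,3)
step 6: (468, 37)  from 1·(253,20) + (215,17)
step 7: (721, 57)  from 1·(468,37) + (253,20)
(x₁, y₁) = (721, 57);  721² − 160·57² = 1 ✓

721 57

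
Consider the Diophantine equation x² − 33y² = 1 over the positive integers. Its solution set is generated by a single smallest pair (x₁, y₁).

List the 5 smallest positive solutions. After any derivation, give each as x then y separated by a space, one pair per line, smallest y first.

23 4
1057 184
48599 8460
2234497 388976
102738263 17884436

√33 = [5; 1,2,1,10, …], period ℓ=4 (even) → k=3
step 0: (5, 1)  from 5·(1,0) + (0,1)
step 1: (6, 1)  from 1·(5,1) + (1,0)
step 2: (17, 3)  from 2·(6,1) + (5,1)
step 3: (23, 4)  from 1·(17,3) + (6,1)
fundamental: x₁=23, y₁=4  (since 529 − 33·16 = 1)
(23+4√33)^2 = 1057 + 184√33
(23+4√33)^3 = 48599 + 8460√33
(23+4√33)^4 = 2234497 + 388976√33
(23+4√33)^5 = 102738263 + 17884436√33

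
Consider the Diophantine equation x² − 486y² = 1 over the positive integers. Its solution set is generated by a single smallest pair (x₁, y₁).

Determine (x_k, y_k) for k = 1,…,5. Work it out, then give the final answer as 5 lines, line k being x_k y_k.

485 22
470449 21340
456335045 20699778
442644523201 20078763320
429364731169925 19476379720622

[22; 22,44] for √486; ℓ=2 ⇒ convergent index 1
i=0: a=22 ⇒ p=22, q=1
i=1: a=22 ⇒ p=485, q=22
(x₁, y₁) = (485, 22);  485² − 486·22² = 1 ✓
(485+22√486)^2 = 470449 + 21340√486
(485+22√486)^3 = 456335045 + 20699778√486
(485+22√486)^4 = 442644523201 + 20078763320√486
(485+22√486)^5 = 429364731169925 + 19476379720622√486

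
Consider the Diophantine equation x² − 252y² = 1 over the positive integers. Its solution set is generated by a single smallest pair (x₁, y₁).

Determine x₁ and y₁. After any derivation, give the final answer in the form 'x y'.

127 8

√252 = [15; 1,6,1,30, …], period ℓ=4 (even) → k=3
k=0  a_k=15  p_k/q_k = 15/1
k=1  a_k=1  p_k/q_k = 16/1
k=2  a_k=6  p_k/q_k = 111/7
k=3  a_k=1  p_k/q_k = 127/8
→ (127, 8).  Check: 127²=16129, 252·8²=16128, difference 1.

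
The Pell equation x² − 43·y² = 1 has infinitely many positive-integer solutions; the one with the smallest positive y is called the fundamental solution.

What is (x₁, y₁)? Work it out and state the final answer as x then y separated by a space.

3482 531

√43 = [6; 1,1,3,1,5,1,3,1,1,12, …], period ℓ=10 (even) → k=9
a_0=6:  p_0=6·1+0=6,  q_0=6·0+1=1
a_1=1:  p_1=1·6+1=7,  q_1=1·1+0=1
a_2=1:  p_2=1·7+6=13,  q_2=1·1+1=2
a_3=3:  p_3=3·13+7=46,  q_3=3·2+1=7
…
a_5=5:  p_5=5·59+46=341,  q_5=5·9+7=52
a_6=1:  p_6=1·341+59=400,  q_6=1·52+9=61
a_7=3:  p_7=3·400+341=1541,  q_7=3·61+52=235
a_8=1:  p_8=1·1541+400=1941,  q_8=1·235+61=296
a_9=1:  p_9=1·1941+1541=3482,  q_9=1·296+235=531
→ (3482, 531).  Check: 3482²=12124324, 43·531²=12124323, difference 1.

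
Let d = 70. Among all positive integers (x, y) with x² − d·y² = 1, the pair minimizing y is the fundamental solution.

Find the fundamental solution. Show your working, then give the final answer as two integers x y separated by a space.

251 30

[8; 2,1,2,1,2,16] for √70; ℓ=6 ⇒ convergent index 5
i=0: a=8 ⇒ p=8, q=1
i=1: a=2 ⇒ p=17, q=2
i=2: a=1 ⇒ p=25, q=3
i=3: a=2 ⇒ p=67, q=8
i=4: a=1 ⇒ p=92, q=11
i=5: a=2 ⇒ p=251, q=30
→ (251, 30).  Check: 251²=63001, 70·30²=63000, difference 1.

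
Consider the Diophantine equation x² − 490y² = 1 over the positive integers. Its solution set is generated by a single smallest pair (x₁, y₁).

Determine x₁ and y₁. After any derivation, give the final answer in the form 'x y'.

1039681 46968

√490 → a₀=22, period (7,2,1,4,4,4,1,2,7,44); ℓ=10 even so k=9
i=0: a=22 ⇒ p=22, q=1
…
i=2: a=2 ⇒ p=332, q=15
…
i=4: a=4 ⇒ p=2280, q=103
i=5: a=4 ⇒ p=9607, q=434
i=6: a=4 ⇒ p=40708, q=1839
i=7: a=1 ⇒ p=50315, q=2273
i=8: a=2 ⇒ p=141338, q=6385
i=9: a=7 ⇒ p=1039681, q=46968
→ (1039681, 46968).  Check: 1039681²=1080936581761, 490·46968²=1080936581760, difference 1.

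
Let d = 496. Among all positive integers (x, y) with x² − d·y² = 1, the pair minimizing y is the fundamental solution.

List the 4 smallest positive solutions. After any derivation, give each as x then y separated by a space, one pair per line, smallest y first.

4620799 207480
42703566796801 1917446753040
394649197502177907199 17720272078000750440
3647189234337689639247667201 163763630995505661818050080

√496 = [22; 3,1,2,4,1,…,1,3,44, …], period ℓ=16 (even) → k=15
k=0  a_k=22  p_k/q_k = 22/1
k=1  a_k=3  p_k/q_k = 67/3
k=2  a_k=1  p_k/q_k = 89/4
…
k=4  a_k=4  p_k/q_k = 1069/48
k=5  a_k=1  p_k/q_k = 1314/59
k=6  a_k=1  p_k/q_k = 2383/107
k=7  a_k=2  p_k/q_k = 6080/273
k=8  a_k=2  p_k/q_k = 14543/653
k=9  a_k=2  p_k/q_k = 35166/1579
k=10  a_k=1  p_k/q_k = 49709/2232
k=11  a_k=1  p_k/q_k = 84875/3811
k=12  a_k=4  p_k/q_k = 389209/17476
…
k=14  a_k=1  p_k/q_k = 1252502/56239
k=15  a_k=3  p_k/q_k = 4620799/207480
→ (4620799, 207480).  Check: 4620799²=21351783398401, 496·207480²=21351783398400, difference 1.
k=2:  x_2 = 4620799·4620799+496·207480·207480 = 42703566796801,  y_2 = 4620799·207480+207480·4620799 = 1917446753040
k=3:  x_3 = 4620799·42703566796801+496·207480·1917446753040 = 394649197502177907199,  y_3 = 4620799·1917446753040+207480·42703566796801 = 17720272078000750440
k=4:  x_4 = 4620799·394649197502177907199+496·207480·17720272078000750440 = 3647189234337689639247667201,  y_4 = 4620799·17720272078000750440+207480·394649197502177907199 = 163763630995505661818050080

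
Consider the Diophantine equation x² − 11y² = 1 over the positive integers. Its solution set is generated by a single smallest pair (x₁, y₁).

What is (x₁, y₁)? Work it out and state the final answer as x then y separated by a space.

√11 → a₀=3, period (3,6); ℓ=2 even so k=1
k=0  a_k=3  p_k/q_k = 3/1
k=1  a_k=3  p_k/q_k = 10/3
(x₁, y₁) = (10, 3);  10² − 11·3² = 1 ✓

10 3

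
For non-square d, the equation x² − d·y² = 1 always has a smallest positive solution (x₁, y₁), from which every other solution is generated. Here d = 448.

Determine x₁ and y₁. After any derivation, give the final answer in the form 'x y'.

d=448: √d = [21; 6,42] (ℓ=2, even), read p_1/q_1
step 0: (21, 1)  from 21·(1,0) + (0,1)
step 1: (127, 6)  from 6·(21,1) + (1,0)
fundamental: x₁=127, y₁=6  (since 16129 − 448·36 = 1)

127 6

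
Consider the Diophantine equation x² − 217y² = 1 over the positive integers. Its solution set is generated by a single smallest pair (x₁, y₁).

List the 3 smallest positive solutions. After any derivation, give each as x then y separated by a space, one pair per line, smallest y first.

3844063 260952
29553640695937 2006231855952
227212113429087499999 15424163293772565000

d=217: √d = [14; 1,2,1,2,1,…,2,1,28] (ℓ=16, even), read p_15/q_15
i=0: a=14 ⇒ p=14, q=1
i=1: a=1 ⇒ p=15, q=1
…
i=7: a=9 ⇒ p=3668, q=249
…
i=9: a=9 ⇒ p=139163, q=9447
i=10: a=1 ⇒ p=154218, q=10469
…
i=14: a=2 ⇒ p=2809702, q=190735
i=15: a=1 ⇒ p=3844063, q=260952
(x₁, y₁) = (3844063, 260952);  3844063² − 217·260952² = 1 ✓
(x_2, y_2) = (3844063·3844063 + 217·260952·260952, 3844063·260952 + 260952·3844063) = (29553640695937, 2006231855952)
(x_3, y_3) = (3844063·29553640695937 + 217·260952·2006231855952, 3844063·2006231855952 + 260952·29553640695937) = (227212113429087499999, 15424163293772565000)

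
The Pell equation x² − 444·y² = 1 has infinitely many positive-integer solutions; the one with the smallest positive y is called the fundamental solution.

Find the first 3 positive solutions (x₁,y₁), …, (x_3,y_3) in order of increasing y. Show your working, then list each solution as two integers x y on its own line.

295 14
174049 8260
102688615 4873386

d=444: √d = [21; 14,42] (ℓ=2, even), read p_1/q_1
a_0=21:  p_0=21·1+0=21,  q_0=21·0+1=1
a_1=14:  p_1=14·21+1=295,  q_1=14·1+0=14
→ (295, 14).  Check: 295²=87025, 444·14²=87024, difference 1.
(x_2, y_2) = (295·295 + 444·14·14, 295·14 + 14·295) = (174049, 8260)
(x_3, y_3) = (295·174049 + 444·14·8260, 295·8260 + 14·174049) = (102688615, 4873386)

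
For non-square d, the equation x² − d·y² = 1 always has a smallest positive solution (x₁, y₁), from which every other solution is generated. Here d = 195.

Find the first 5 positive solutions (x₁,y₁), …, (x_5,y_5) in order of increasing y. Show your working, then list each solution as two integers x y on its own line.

√195 = [13; 1,26, …], period ℓ=2 (even) → k=1
k=0  a_k=13  p_k/q_k = 13/1
k=1  a_k=1  p_k/q_k = 14/1
(x₁, y₁) = (14, 1);  14² − 195·1² = 1 ✓
k=2:  x_2 = 14·14+195·1·1 = 391,  y_2 = 14·1+1·14 = 28
k=3:  x_3 = 14·391+195·1·28 = 10934,  y_3 = 14·28+1·391 = 783
k=4:  x_4 = 14·10934+195·1·783 = 305761,  y_4 = 14·783+1·10934 = 21896
k=5:  x_5 = 14·305761+195·1·21896 = 8550374,  y_5 = 14·21896+1·305761 = 612305

14 1
391 28
10934 783
305761 21896
8550374 612305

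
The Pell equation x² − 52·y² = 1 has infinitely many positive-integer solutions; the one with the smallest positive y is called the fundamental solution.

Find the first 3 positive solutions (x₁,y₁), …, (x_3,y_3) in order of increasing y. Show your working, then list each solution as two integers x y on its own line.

[7; 4,1,2,1,4,14] for √52; ℓ=6 ⇒ convergent index 5
i=0: a=7 ⇒ p=7, q=1
i=1: a=4 ⇒ p=29, q=4
i=2: a=1 ⇒ p=36, q=5
…
i=4: a=1 ⇒ p=137, q=19
i=5: a=4 ⇒ p=649, q=90
→ (649, 90).  Check: 649²=421201, 52·90²=421200, difference 1.
k=2:  x_2 = 649·649+52·90·90 = 842401,  y_2 = 649·90+90·649 = 116820
k=3:  x_3 = 649·842401+52·90·116820 = 1093435849,  y_3 = 649·116820+90·842401 = 151632270

649 90
842401 116820
1093435849 151632270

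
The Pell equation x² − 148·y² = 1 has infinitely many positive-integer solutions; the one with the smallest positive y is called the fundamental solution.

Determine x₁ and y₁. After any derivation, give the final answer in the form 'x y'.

73 6

√148 → a₀=12, period (6,24); ℓ=2 even so k=1
a_0=12:  p_0=12·1+0=12,  q_0=12·0+1=1
a_1=6:  p_1=6·12+1=73,  q_1=6·1+0=6
→ (73, 6).  Check: 73²=5329, 148·6²=5328, difference 1.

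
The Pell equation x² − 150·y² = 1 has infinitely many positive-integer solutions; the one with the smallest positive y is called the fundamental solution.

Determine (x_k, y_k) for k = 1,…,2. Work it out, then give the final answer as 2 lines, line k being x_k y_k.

49 4
4801 392

√150 → a₀=12, period (4,24); ℓ=2 even so k=1
step 0: (12, 1)  from 12·(1,0) + (0,1)
step 1: (49, 4)  from 4·(12,1) + (1,0)
(x₁, y₁) = (49, 4);  49² − 150·4² = 1 ✓
n=2: (49,4)∘(49,4) = (49·49+150·4·4, 49·4+4·49) = (4801,392)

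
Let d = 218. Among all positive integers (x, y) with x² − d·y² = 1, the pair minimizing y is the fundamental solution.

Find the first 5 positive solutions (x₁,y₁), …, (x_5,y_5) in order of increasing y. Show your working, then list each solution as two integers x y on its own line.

√218 → a₀=14, period (1,3,3,1,28); ℓ=5 odd so k=9
step 0: (14, 1)  from 14·(1,0) + (0,1)
step 1: (15, 1)  from 1·(14,1) + (1,0)
step 2: (59, 4)  from 3·(15,1) + (14,1)
step 3: (192, 13)  from 3·(59,4) + (15,1)
step 4: (251, 17)  from 1·(192,13) + (59,4)
…
step 7: (29633, 2007)  from 3·(7471,506) + (7220,489)
step 8: (96370, 6527)  from 3·(29633,2007) + (7471,506)
step 9: (126003, 8534)  from 1·(96370,6527) + (29633,2007)
fundamental: x₁=126003, y₁=8534  (since 15876756009 − 218·72829156 = 1)
k=2:  x_2 = 126003·126003+218·8534·8534 = 31753512017,  y_2 = 126003·8534+8534·126003 = 2150619204
k=3:  x_3 = 126003·31753512017+218·8534·2150619204 = 8002075549230099,  y_3 = 126003·2150619204+8534·31753512017 = 541968943114690
k=4:  x_4 = 126003·8002075549230099+218·8534·541968943114690 = 2016571050827526816577,  y_4 = 126003·541968943114690+8534·8002075549230099 = 136579425476409948936
k=5:  x_5 = 126003·2016571050827526816577+218·8534·136579425476409948936 = 508188004226839647389073363,  y_5 = 126003·136579425476409948936+8534·2016571050827526816577 = 34418834696066196648450926

126003 8534
31753512017 2150619204
8002075549230099 541968943114690
2016571050827526816577 136579425476409948936
508188004226839647389073363 34418834696066196648450926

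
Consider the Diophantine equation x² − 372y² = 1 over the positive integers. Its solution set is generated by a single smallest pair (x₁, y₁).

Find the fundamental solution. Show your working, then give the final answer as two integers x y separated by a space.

12151 630

√372 → a₀=19, period (3,2,12,2,3,38); ℓ=6 even so k=5
a_0=19:  p_0=19·1+0=19,  q_0=19·0+1=1
…
a_2=2:  p_2=2·58+19=135,  q_2=2·3+1=7
…
a_4=2:  p_4=2·1678+135=3491,  q_4=2·87+7=181
a_5=3:  p_5=3·3491+1678=12151,  q_5=3·181+87=630
fundamental: x₁=12151, y₁=630  (since 147646801 − 372·396900 = 1)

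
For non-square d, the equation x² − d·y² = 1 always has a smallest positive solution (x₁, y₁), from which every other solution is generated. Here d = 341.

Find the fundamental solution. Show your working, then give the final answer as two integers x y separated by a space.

10626551 575460

√341 = [18; 2,6,1,8,2,…,6,2,36, …], period ℓ=14 (even) → k=13
k=0  a_k=18  p_k/q_k = 18/1
k=1  a_k=2  p_k/q_k = 37/2
k=2  a_k=6  p_k/q_k = 240/13
k=3  a_k=1  p_k/q_k = 277/15
…
k=7  a_k=2  p_k/q_k = 20479/1109
…
k=10  a_k=8  p_k/q_k = 641940/34763
…
k=12  a_k=6  p_k/q_k = 4953942/268271
k=13  a_k=2  p_k/q_k = 10626551/575460
fundamental: x₁=10626551, y₁=575460  (since 112923586155601 − 341·331154211600 = 1)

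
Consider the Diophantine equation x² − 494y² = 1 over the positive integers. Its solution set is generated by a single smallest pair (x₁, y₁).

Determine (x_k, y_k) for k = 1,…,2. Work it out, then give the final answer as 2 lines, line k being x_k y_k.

√494 = [22; 4,2,2,1,2,1,2,2,4,44, …], period ℓ=10 (even) → k=9
step 0: (22, 1)  from 22·(1,0) + (0,1)
…
step 4: (689, 31)  from 1·(489,22) + (200,9)
step 5: (1867, 84)  from 2·(689,31) + (489,22)
step 6: (2556, 115)  from 1·(1867,84) + (689,31)
step 7: (6979, 314)  from 2·(2556,115) + (1867,84)
step 8: (16514, 743)  from 2·(6979,314) + (2556,115)
step 9: (73035, 3286)  from 4·(16514,743) + (6979,314)
→ (73035, 3286).  Check: 73035²=5334111225, 494·3286²=5334111224, difference 1.
(x_2, y_2) = (73035·73035 + 494·3286·3286, 73035·3286 + 3286·73035) = (10668222449, 479986020)

73035 3286
10668222449 479986020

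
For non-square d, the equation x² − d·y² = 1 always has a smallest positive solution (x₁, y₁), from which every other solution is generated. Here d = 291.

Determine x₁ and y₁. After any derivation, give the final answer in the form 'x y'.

290 17

d=291: √d = [17; 17,34] (ℓ=2, even), read p_1/q_1
i=0: a=17 ⇒ p=17, q=1
i=1: a=17 ⇒ p=290, q=17
(x₁, y₁) = (290, 17);  290² − 291·17² = 1 ✓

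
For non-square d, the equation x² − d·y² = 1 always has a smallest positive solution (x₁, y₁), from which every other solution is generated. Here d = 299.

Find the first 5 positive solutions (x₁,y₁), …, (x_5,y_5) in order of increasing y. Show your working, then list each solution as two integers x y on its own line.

√299 → a₀=17, period (3,2,3,34); ℓ=4 even so k=3
step 0: (17, 1)  from 17·(1,0) + (0,1)
step 1: (52, 3)  from 3·(17,1) + (1,0)
step 2: (121, 7)  from 2·(52,3) + (17,1)
step 3: (415, 24)  from 3·(121,7) + (52,3)
fundamental: x₁=415, y₁=24  (since 172225 − 299·576 = 1)
k=2:  x_2 = 415·415+299·24·24 = 344449,  y_2 = 415·24+24·415 = 19920
k=3:  x_3 = 415·344449+299·24·19920 = 285892255,  y_3 = 415·19920+24·344449 = 16533576
k=4:  x_4 = 415·285892255+299·24·16533576 = 237290227201,  y_4 = 415·16533576+24·285892255 = 13722848160
k=5:  x_5 = 415·237290227201+299·24·13722848160 = 196950602684575,  y_5 = 415·13722848160+24·237290227201 = 11389947439224

415 24
344449 19920
285892255 16533576
237290227201 13722848160
196950602684575 11389947439224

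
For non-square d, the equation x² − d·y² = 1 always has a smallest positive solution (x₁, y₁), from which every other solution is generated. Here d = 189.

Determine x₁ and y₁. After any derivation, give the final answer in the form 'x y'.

√189 = [13; 1,2,1,26, …], period ℓ=4 (even) → k=3
a_0=13:  p_0=13·1+0=13,  q_0=13·0+1=1
…
a_2=2:  p_2=2·14+13=41,  q_2=2·1+1=3
a_3=1:  p_3=1·41+14=55,  q_3=1·3+1=4
(x₁, y₁) = (55, 4);  55² − 189·4² = 1 ✓

55 4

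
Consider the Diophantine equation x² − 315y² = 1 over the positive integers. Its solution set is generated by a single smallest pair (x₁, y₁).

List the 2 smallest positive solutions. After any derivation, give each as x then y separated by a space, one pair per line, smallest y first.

71 4
10081 568

[17; 1,2,1,34] for √315; ℓ=4 ⇒ convergent index 3
step 0: (17, 1)  from 17·(1,0) + (0,1)
step 1: (18, 1)  from 1·(17,1) + (1,0)
step 2: (53, 3)  from 2·(18,1) + (17,1)
step 3: (71, 4)  from 1·(53,3) + (18,1)
(x₁, y₁) = (71, 4);  71² − 315·4² = 1 ✓
(71+4√315)^2 = 10081 + 568√315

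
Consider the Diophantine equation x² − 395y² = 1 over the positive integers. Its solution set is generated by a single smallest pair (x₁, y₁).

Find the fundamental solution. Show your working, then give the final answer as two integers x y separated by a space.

159 8

√395 = [19; 1,6,1,38, …], period ℓ=4 (even) → k=3
a_0=19:  p_0=19·1+0=19,  q_0=19·0+1=1
…
a_2=6:  p_2=6·20+19=139,  q_2=6·1+1=7
a_3=1:  p_3=1·139+20=159,  q_3=1·7+1=8
(x₁, y₁) = (159, 8);  159² − 395·8² = 1 ✓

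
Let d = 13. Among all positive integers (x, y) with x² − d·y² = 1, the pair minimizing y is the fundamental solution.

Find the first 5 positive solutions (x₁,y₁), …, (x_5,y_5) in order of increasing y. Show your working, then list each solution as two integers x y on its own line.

√13 = [3; 1,1,1,1,6, …], period ℓ=5 (odd) → k=9
a_0=3:  p_0=3·1+0=3,  q_0=3·0+1=1
a_1=1:  p_1=1·3+1=4,  q_1=1·1+0=1
a_2=1:  p_2=1·4+3=7,  q_2=1·1+1=2
a_3=1:  p_3=1·7+4=11,  q_3=1·2+1=3
a_4=1:  p_4=1·11+7=18,  q_4=1·3+2=5
a_5=6:  p_5=6·18+11=119,  q_5=6·5+3=33
a_6=1:  p_6=1·119+18=137,  q_6=1·33+5=38
a_7=1:  p_7=1·137+119=256,  q_7=1·38+33=71
a_8=1:  p_8=1·256+137=393,  q_8=1·71+38=109
a_9=1:  p_9=1·393+256=649,  q_9=1·109+71=180
(x₁, y₁) = (649, 180);  649² − 13·180² = 1 ✓
k=2:  x_2 = 649·649+13·180·180 = 842401,  y_2 = 649·180+180·649 = 233640
k=3:  x_3 = 649·842401+13·180·233640 = 1093435849,  y_3 = 649·233640+180·842401 = 303264540
k=4:  x_4 = 649·1093435849+13·180·303264540 = 1419278889601,  y_4 = 649·303264540+180·1093435849 = 393637139280
k=5:  x_5 = 649·1419278889601+13·180·393637139280 = 1842222905266249,  y_5 = 649·393637139280+180·1419278889601 = 510940703520900

649 180
842401 233640
1093435849 303264540
1419278889601 393637139280
1842222905266249 510940703520900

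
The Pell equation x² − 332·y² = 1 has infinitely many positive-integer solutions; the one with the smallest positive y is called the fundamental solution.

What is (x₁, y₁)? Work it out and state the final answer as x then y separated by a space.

d=332: √d = [18; 4,1,1,8,1,1,4,36] (ℓ=8, even), read p_7/q_7
i=0: a=18 ⇒ p=18, q=1
i=1: a=4 ⇒ p=73, q=4
…
i=3: a=1 ⇒ p=164, q=9
…
i=5: a=1 ⇒ p=1567, q=86
i=6: a=1 ⇒ p=2970, q=163
i=7: a=4 ⇒ p=13447, q=738
→ (13447, 738).  Check: 13447²=180821809, 332·738²=180821808, difference 1.

13447 738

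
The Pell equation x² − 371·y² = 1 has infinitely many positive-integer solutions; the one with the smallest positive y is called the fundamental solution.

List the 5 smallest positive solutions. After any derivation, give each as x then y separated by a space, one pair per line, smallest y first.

1695 88
5746049 298320
19479104415 1011304712
66034158220801 3428322675360
223855776889410975 11622012858165688

√371 → a₀=19, period (3,1,4,1,3,38); ℓ=6 even so k=5
step 0: (19, 1)  from 19·(1,0) + (0,1)
step 1: (58, 3)  from 3·(19,1) + (1,0)
…
step 4: (443, 23)  from 1·(366,19) + (77,4)
step 5: (1695, 88)  from 3·(443,23) + (366,19)
→ (1695, 88).  Check: 1695²=2873025, 371·88²=2873024, difference 1.
k=2:  x_2 = 1695·1695+371·88·88 = 5746049,  y_2 = 1695·88+88·1695 = 298320
k=3:  x_3 = 1695·5746049+371·88·298320 = 19479104415,  y_3 = 1695·298320+88·5746049 = 1011304712
k=4:  x_4 = 1695·19479104415+371·88·1011304712 = 66034158220801,  y_4 = 1695·1011304712+88·19479104415 = 3428322675360
k=5:  x_5 = 1695·66034158220801+371·88·3428322675360 = 223855776889410975,  y_5 = 1695·3428322675360+88·66034158220801 = 11622012858165688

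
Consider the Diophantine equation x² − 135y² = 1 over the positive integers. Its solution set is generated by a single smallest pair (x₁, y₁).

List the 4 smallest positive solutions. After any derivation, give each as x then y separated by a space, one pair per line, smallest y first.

d=135: √d = [11; 1,1,1,1,1,1,1,22] (ℓ=8, even), read p_7/q_7
a_0=11:  p_0=11·1+0=11,  q_0=11·0+1=1
a_1=1:  p_1=1·11+1=12,  q_1=1·1+0=1
…
a_4=1:  p_4=1·35+23=58,  q_4=1·3+2=5
a_5=1:  p_5=1·58+35=93,  q_5=1·5+3=8
a_6=1:  p_6=1·93+58=151,  q_6=1·8+5=13
a_7=1:  p_7=1·151+93=244,  q_7=1·13+8=21
→ (244, 21).  Check: 244²=59536, 135·21²=59535, difference 1.
k=2:  x_2 = 244·244+135·21·21 = 119071,  y_2 = 244·21+21·244 = 10248
k=3:  x_3 = 244·119071+135·21·10248 = 58106404,  y_3 = 244·10248+21·119071 = 5001003
k=4:  x_4 = 244·58106404+135·21·5001003 = 28355806081,  y_4 = 244·5001003+21·58106404 = 2440479216

244 21
119071 10248
58106404 5001003
28355806081 2440479216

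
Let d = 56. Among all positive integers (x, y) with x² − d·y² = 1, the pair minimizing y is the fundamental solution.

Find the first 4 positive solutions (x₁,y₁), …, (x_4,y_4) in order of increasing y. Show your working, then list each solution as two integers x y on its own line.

√56 → a₀=7, period (2,14); ℓ=2 even so k=1
k=0  a_k=7  p_k/q_k = 7/1
k=1  a_k=2  p_k/q_k = 15/2
(x₁, y₁) = (15, 2);  15² − 56·2² = 1 ✓
k=2:  x_2 = 15·15+56·2·2 = 449,  y_2 = 15·2+2·15 = 60
k=3:  x_3 = 15·449+56·2·60 = 13455,  y_3 = 15·60+2·449 = 1798
k=4:  x_4 = 15·13455+56·2·1798 = 403201,  y_4 = 15·1798+2·13455 = 53880

15 2
449 60
13455 1798
403201 53880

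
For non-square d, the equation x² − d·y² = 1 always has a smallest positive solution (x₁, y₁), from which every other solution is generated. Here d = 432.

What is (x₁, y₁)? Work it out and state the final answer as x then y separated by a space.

1351 65

d=432: √d = [20; 1,3,1,1,1,3,1,40] (ℓ=8, even), read p_7/q_7
i=0: a=20 ⇒ p=20, q=1
…
i=3: a=1 ⇒ p=104, q=5
…
i=6: a=3 ⇒ p=1060, q=51
i=7: a=1 ⇒ p=1351, q=65
(x₁, y₁) = (1351, 65);  1351² − 432·65² = 1 ✓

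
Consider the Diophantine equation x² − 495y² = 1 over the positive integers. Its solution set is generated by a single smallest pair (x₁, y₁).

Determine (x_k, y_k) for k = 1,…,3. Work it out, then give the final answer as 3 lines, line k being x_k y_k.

89 4
15841 712
2819609 126732

√495 = [22; 4,44, …], period ℓ=2 (even) → k=1
a_0=22:  p_0=22·1+0=22,  q_0=22·0+1=1
a_1=4:  p_1=4·22+1=89,  q_1=4·1+0=4
(x₁, y₁) = (89, 4);  89² − 495·4² = 1 ✓
k=2:  x_2 = 89·89+495·4·4 = 15841,  y_2 = 89·4+4·89 = 712
k=3:  x_3 = 89·15841+495·4·712 = 2819609,  y_3 = 89·712+4·15841 = 126732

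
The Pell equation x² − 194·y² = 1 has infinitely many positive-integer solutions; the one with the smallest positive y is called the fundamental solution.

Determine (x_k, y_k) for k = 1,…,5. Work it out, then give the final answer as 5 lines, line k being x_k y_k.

195 14
76049 5460
29658915 2129386
11566900801 830455080
4511061653475 323875351814

√194 → a₀=13, period (1,12,1,26); ℓ=4 even so k=3
i=0: a=13 ⇒ p=13, q=1
…
i=2: a=12 ⇒ p=181, q=13
i=3: a=1 ⇒ p=195, q=14
(x₁, y₁) = (195, 14);  195² − 194·14² = 1 ✓
k=2:  x_2 = 195·195+194·14·14 = 76049,  y_2 = 195·14+14·195 = 5460
k=3:  x_3 = 195·76049+194·14·5460 = 29658915,  y_3 = 195·5460+14·76049 = 2129386
k=4:  x_4 = 195·29658915+194·14·2129386 = 11566900801,  y_4 = 195·2129386+14·29658915 = 830455080
k=5:  x_5 = 195·11566900801+194·14·830455080 = 4511061653475,  y_5 = 195·830455080+14·11566900801 = 323875351814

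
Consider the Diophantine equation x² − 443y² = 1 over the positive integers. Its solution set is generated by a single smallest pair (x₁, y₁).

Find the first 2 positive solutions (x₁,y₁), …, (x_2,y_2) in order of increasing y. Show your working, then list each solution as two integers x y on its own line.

d=443: √d = [21; 21,42] (ℓ=2, even), read p_1/q_1
step 0: (21, 1)  from 21·(1,0) + (0,1)
step 1: (442, 21)  from 21·(21,1) + (1,0)
fundamental: x₁=442, y₁=21  (since 195364 − 443·441 = 1)
(442+21√443)^2 = 390727 + 18564√443

442 21
390727 18564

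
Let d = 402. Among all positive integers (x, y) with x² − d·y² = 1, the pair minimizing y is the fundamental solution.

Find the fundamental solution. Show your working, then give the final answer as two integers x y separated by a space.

401 20

d=402: √d = [20; 20,40] (ℓ=2, even), read p_1/q_1
step 0: (20, 1)  from 20·(1,0) + (0,1)
step 1: (401, 20)  from 20·(20,1) + (1,0)
(x₁, y₁) = (401, 20);  401² − 402·20² = 1 ✓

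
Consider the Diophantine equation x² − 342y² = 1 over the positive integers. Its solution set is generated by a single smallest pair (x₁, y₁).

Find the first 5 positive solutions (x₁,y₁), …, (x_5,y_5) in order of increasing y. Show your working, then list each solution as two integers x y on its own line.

37 2
2737 148
202501 10950
14982337 810152
1108490437 59940298

d=342: √d = [18; 2,36] (ℓ=2, even), read p_1/q_1
step 0: (18, 1)  from 18·(1,0) + (0,1)
step 1: (37, 2)  from 2·(18,1) + (1,0)
fundamental: x₁=37, y₁=2  (since 1369 − 342·4 = 1)
k=2:  x_2 = 37·37+342·2·2 = 2737,  y_2 = 37·2+2·37 = 148
k=3:  x_3 = 37·2737+342·2·148 = 202501,  y_3 = 37·148+2·2737 = 10950
k=4:  x_4 = 37·202501+342·2·10950 = 14982337,  y_4 = 37·10950+2·202501 = 810152
k=5:  x_5 = 37·14982337+342·2·810152 = 1108490437,  y_5 = 37·810152+2·14982337 = 59940298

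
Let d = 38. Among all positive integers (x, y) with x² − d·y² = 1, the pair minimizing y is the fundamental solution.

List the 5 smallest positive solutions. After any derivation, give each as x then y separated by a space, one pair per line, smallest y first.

√38 → a₀=6, period (6,12); ℓ=2 even so k=1
k=0  a_k=6  p_k/q_k = 6/1
k=1  a_k=6  p_k/q_k = 37/6
→ (37, 6).  Check: 37²=1369, 38·6²=1368, difference 1.
(37+6√38)^2 = 2737 + 444√38
(37+6√38)^3 = 202501 + 32850√38
(37+6√38)^4 = 14982337 + 2430456√38
(37+6√38)^5 = 1108490437 + 179820894√38

37 6
2737 444
202501 32850
14982337 2430456
1108490437 179820894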